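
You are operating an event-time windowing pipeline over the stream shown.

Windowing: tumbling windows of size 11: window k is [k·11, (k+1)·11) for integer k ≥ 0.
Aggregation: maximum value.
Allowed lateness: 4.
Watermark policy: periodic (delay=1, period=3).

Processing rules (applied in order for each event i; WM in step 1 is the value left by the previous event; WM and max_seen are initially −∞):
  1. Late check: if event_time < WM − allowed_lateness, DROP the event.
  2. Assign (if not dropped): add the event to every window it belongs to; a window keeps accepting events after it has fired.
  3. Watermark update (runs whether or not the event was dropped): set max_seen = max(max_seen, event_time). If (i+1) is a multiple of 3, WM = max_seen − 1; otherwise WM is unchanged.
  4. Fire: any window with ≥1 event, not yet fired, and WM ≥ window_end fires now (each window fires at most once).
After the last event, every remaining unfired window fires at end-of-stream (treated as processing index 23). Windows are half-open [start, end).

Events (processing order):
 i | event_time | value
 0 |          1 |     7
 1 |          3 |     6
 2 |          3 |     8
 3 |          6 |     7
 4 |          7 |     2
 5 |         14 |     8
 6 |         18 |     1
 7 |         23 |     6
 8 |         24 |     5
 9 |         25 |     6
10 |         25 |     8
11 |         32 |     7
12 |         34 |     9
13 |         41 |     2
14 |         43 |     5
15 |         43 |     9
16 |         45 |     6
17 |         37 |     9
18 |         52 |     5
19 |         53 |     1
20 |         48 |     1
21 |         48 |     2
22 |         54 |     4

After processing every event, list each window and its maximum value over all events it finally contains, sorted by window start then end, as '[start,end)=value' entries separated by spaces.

i=0 t=1 v=7: → [0,11); WM=−∞
i=1 t=3 v=6: → [0,11); WM=−∞
i=2 t=3 v=8: → [0,11); WM=2
i=3 t=6 v=7: → [0,11); WM=2
i=4 t=7 v=2: → [0,11); WM=2
i=5 t=14 v=8: → [11,22); WM=13; [0,11) fires=8
i=6 t=18 v=1: → [11,22); WM=13
i=7 t=23 v=6: → [22,33); WM=13
i=8 t=24 v=5: → [22,33); WM=23; [11,22) fires=8
i=9 t=25 v=6: → [22,33); WM=23
i=10 t=25 v=8: → [22,33); WM=23
i=11 t=32 v=7: → [22,33); WM=31
i=12 t=34 v=9: → [33,44); WM=31
i=13 t=41 v=2: → [33,44); WM=31
i=14 t=43 v=5: → [33,44); WM=42; [22,33) fires=8
i=15 t=43 v=9: → [33,44); WM=42
i=16 t=45 v=6: → [44,55); WM=42
i=17 t=37 v=9: DROP (t<42-4); WM=44; [33,44) fires=9
i=18 t=52 v=5: → [44,55); WM=44
i=19 t=53 v=1: → [44,55); WM=44
i=20 t=48 v=1: → [44,55); WM=52
i=21 t=48 v=2: → [44,55); WM=52
i=22 t=54 v=4: → [44,55); WM=52

[0,11)=8 [11,22)=8 [22,33)=8 [33,44)=9 [44,55)=6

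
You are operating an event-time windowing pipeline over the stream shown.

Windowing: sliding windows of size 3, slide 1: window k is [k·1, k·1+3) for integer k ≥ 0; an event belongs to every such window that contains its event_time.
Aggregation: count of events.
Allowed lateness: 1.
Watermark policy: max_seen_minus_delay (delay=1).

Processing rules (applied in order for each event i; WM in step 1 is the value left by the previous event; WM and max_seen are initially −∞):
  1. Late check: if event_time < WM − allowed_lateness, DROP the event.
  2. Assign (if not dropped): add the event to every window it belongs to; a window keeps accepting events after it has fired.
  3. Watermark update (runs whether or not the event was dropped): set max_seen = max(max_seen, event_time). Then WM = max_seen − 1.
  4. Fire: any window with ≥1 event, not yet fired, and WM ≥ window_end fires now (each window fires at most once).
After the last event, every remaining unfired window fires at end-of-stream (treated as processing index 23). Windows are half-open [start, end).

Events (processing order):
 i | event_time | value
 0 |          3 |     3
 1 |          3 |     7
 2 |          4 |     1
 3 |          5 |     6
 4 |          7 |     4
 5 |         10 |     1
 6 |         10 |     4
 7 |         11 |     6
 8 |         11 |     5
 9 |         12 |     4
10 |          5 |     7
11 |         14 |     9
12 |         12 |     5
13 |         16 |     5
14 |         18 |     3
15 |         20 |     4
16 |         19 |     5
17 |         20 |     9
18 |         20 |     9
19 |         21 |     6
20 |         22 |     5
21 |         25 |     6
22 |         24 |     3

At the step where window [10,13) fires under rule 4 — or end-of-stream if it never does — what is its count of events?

5

i=0 t=3 v=3: → [3,6),[2,5),[1,4); WM=2
i=1 t=3 v=7: → [3,6),[2,5),[1,4); WM=2
i=2 t=4 v=1: → [4,7),[3,6),[2,5); WM=3
i=3 t=5 v=6: → [5,8),[4,7),[3,6); WM=4; [1,4) fires=2
i=4 t=7 v=4: → [7,10),[6,9),[5,8); WM=6; [2,5) fires=3 [3,6) fires=4
i=5 t=10 v=1: → [10,13),[9,12),[8,11); WM=9; [4,7) fires=2 [5,8) fires=2 [6,9) fires=1
i=6 t=10 v=4: → [10,13),[9,12),[8,11); WM=9
i=7 t=11 v=6: → [11,14),[10,13),[9,12); WM=10; [7,10) fires=1
i=8 t=11 v=5: → [11,14),[10,13),[9,12); WM=10
i=9 t=12 v=4: → [12,15),[11,14),[10,13); WM=11; [8,11) fires=2
i=10 t=5 v=7: DROP (t<11-1); WM=11
i=11 t=14 v=9: → [14,17),[13,16),[12,15); WM=13; [9,12) fires=4 [10,13) fires=5
i=12 t=12 v=5: → [12,15),[11,14),[10,13); WM=13
i=13 t=16 v=5: → [16,19),[15,18),[14,17); WM=15; [11,14) fires=4 [12,15) fires=3
i=14 t=18 v=3: → [18,21),[17,20),[16,19); WM=17; [13,16) fires=1 [14,17) fires=2
i=15 t=20 v=4: → [20,23),[19,22),[18,21); WM=19; [15,18) fires=1 [16,19) fires=2
i=16 t=19 v=5: → [19,22),[18,21),[17,20); WM=19
i=17 t=20 v=9: → [20,23),[19,22),[18,21); WM=19
i=18 t=20 v=9: → [20,23),[19,22),[18,21); WM=19
i=19 t=21 v=6: → [21,24),[20,23),[19,22); WM=20; [17,20) fires=2
i=20 t=22 v=5: → [22,25),[21,24),[20,23); WM=21; [18,21) fires=5
i=21 t=25 v=6: → [25,28),[24,27),[23,26); WM=24; [19,22) fires=5 [20,23) fires=5 [21,24) fires=2
i=22 t=24 v=3: → [24,27),[23,26),[22,25); WM=24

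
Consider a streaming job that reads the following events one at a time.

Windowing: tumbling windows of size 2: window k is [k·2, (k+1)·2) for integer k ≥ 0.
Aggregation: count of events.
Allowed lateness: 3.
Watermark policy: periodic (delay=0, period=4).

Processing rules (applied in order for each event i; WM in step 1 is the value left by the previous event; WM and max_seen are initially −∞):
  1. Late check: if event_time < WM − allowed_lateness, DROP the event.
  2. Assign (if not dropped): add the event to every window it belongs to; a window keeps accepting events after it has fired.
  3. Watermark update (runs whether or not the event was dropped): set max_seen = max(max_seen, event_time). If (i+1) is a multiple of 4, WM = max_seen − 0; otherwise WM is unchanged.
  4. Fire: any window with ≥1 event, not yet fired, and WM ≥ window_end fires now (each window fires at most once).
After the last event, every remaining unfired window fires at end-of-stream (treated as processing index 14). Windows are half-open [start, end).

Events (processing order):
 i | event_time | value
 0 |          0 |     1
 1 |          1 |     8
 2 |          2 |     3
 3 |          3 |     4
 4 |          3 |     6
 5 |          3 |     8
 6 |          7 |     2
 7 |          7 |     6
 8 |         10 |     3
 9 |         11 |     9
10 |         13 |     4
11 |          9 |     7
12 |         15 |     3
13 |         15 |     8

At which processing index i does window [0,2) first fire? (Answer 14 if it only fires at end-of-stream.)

3

i=0 t=0 v=1: → [0,2); WM=−∞
i=1 t=1 v=8: → [0,2); WM=−∞
i=2 t=2 v=3: → [2,4); WM=−∞
i=3 t=3 v=4: → [2,4); WM=3; [0,2) fires=2
i=4 t=3 v=6: → [2,4); WM=3
i=5 t=3 v=8: → [2,4); WM=3
i=6 t=7 v=2: → [6,8); WM=3
i=7 t=7 v=6: → [6,8); WM=7; [2,4) fires=4
i=8 t=10 v=3: → [10,12); WM=7
i=9 t=11 v=9: → [10,12); WM=7
i=10 t=13 v=4: → [12,14); WM=7
i=11 t=9 v=7: → [8,10); WM=13; [6,8) fires=2 [8,10) fires=1 [10,12) fires=2
i=12 t=15 v=3: → [14,16); WM=13
i=13 t=15 v=8: → [14,16); WM=13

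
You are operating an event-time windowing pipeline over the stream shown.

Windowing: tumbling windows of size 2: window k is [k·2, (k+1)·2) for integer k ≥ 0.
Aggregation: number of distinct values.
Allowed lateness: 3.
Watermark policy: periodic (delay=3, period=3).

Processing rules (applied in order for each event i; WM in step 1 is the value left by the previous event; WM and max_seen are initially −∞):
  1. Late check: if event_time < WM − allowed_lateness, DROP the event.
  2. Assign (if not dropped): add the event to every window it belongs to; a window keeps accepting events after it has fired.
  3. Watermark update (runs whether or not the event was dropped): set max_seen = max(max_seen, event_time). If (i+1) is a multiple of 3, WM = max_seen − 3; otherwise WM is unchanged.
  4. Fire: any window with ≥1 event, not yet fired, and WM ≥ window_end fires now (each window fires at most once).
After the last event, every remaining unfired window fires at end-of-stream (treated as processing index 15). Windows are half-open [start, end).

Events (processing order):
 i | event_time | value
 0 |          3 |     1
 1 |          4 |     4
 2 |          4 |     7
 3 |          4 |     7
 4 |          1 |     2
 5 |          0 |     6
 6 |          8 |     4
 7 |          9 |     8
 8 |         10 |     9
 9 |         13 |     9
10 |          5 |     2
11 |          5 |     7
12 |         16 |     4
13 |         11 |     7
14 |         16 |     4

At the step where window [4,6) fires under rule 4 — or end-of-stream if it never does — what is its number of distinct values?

i=0 t=3 v=1: → [2,4); WM=−∞
i=1 t=4 v=4: → [4,6); WM=−∞
i=2 t=4 v=7: → [4,6); WM=1
i=3 t=4 v=7: → [4,6); WM=1
i=4 t=1 v=2: → [0,2); WM=1
i=5 t=0 v=6: → [0,2); WM=1
i=6 t=8 v=4: → [8,10); WM=1
i=7 t=9 v=8: → [8,10); WM=1
i=8 t=10 v=9: → [10,12); WM=7; [0,2) fires=2 [2,4) fires=1 [4,6) fires=2
i=9 t=13 v=9: → [12,14); WM=7
i=10 t=5 v=2: → [4,6); WM=7
i=11 t=5 v=7: → [4,6); WM=10; [8,10) fires=2
i=12 t=16 v=4: → [16,18); WM=10
i=13 t=11 v=7: → [10,12); WM=10
i=14 t=16 v=4: → [16,18); WM=13; [10,12) fires=2

2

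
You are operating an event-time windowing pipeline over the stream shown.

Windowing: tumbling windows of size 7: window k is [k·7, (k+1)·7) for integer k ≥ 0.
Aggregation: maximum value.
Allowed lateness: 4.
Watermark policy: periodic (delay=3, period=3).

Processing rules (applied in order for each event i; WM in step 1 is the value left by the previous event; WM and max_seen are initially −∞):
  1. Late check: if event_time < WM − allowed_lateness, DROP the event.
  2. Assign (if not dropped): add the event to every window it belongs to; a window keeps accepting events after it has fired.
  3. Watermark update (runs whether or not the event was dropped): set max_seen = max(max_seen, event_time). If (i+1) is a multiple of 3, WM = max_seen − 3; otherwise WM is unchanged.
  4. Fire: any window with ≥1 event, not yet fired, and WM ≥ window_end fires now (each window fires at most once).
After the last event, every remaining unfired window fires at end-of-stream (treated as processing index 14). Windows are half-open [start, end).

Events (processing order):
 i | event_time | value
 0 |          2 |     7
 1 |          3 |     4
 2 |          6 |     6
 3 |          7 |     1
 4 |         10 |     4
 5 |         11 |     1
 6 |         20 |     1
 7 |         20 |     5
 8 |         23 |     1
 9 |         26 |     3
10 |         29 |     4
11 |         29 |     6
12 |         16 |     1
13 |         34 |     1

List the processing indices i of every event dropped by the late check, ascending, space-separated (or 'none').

i=0 t=2 v=7: → [0,7); WM=−∞
i=1 t=3 v=4: → [0,7); WM=−∞
i=2 t=6 v=6: → [0,7); WM=3
i=3 t=7 v=1: → [7,14); WM=3
i=4 t=10 v=4: → [7,14); WM=3
i=5 t=11 v=1: → [7,14); WM=8; [0,7) fires=7
i=6 t=20 v=1: → [14,21); WM=8
i=7 t=20 v=5: → [14,21); WM=8
i=8 t=23 v=1: → [21,28); WM=20; [7,14) fires=4
i=9 t=26 v=3: → [21,28); WM=20
i=10 t=29 v=4: → [28,35); WM=20
i=11 t=29 v=6: → [28,35); WM=26; [14,21) fires=5
i=12 t=16 v=1: DROP (t<26-4); WM=26
i=13 t=34 v=1: → [28,35); WM=26

12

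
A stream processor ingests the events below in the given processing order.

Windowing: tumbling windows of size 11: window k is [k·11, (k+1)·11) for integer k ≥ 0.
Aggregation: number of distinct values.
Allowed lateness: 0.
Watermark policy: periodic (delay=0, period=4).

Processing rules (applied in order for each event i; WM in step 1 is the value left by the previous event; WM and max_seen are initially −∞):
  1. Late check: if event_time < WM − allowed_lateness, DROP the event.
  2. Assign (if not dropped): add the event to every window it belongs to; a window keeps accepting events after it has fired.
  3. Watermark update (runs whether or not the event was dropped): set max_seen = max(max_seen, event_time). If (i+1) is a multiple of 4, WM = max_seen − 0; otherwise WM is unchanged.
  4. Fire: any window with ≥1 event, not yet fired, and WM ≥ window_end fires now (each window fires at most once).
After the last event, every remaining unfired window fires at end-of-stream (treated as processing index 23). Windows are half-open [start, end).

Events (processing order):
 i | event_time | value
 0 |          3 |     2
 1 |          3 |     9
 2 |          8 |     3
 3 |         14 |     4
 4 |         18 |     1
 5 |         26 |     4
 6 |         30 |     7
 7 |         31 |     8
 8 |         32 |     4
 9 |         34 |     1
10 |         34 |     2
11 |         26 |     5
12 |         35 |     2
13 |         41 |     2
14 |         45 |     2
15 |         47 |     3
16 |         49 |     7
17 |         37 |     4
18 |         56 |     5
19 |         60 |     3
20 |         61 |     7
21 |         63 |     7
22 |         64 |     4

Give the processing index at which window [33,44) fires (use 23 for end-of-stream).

i=0 t=3 v=2: → [0,11); WM=−∞
i=1 t=3 v=9: → [0,11); WM=−∞
i=2 t=8 v=3: → [0,11); WM=−∞
i=3 t=14 v=4: → [11,22); WM=14; [0,11) fires=3
i=4 t=18 v=1: → [11,22); WM=14
i=5 t=26 v=4: → [22,33); WM=14
i=6 t=30 v=7: → [22,33); WM=14
i=7 t=31 v=8: → [22,33); WM=31; [11,22) fires=2
i=8 t=32 v=4: → [22,33); WM=31
i=9 t=34 v=1: → [33,44); WM=31
i=10 t=34 v=2: → [33,44); WM=31
i=11 t=26 v=5: DROP (t<31-0); WM=34; [22,33) fires=3
i=12 t=35 v=2: → [33,44); WM=34
i=13 t=41 v=2: → [33,44); WM=34
i=14 t=45 v=2: → [44,55); WM=34
i=15 t=47 v=3: → [44,55); WM=47; [33,44) fires=2
i=16 t=49 v=7: → [44,55); WM=47
i=17 t=37 v=4: DROP (t<47-0); WM=47
i=18 t=56 v=5: → [55,66); WM=47
i=19 t=60 v=3: → [55,66); WM=60; [44,55) fires=3
i=20 t=61 v=7: → [55,66); WM=60
i=21 t=63 v=7: → [55,66); WM=60
i=22 t=64 v=4: → [55,66); WM=60

15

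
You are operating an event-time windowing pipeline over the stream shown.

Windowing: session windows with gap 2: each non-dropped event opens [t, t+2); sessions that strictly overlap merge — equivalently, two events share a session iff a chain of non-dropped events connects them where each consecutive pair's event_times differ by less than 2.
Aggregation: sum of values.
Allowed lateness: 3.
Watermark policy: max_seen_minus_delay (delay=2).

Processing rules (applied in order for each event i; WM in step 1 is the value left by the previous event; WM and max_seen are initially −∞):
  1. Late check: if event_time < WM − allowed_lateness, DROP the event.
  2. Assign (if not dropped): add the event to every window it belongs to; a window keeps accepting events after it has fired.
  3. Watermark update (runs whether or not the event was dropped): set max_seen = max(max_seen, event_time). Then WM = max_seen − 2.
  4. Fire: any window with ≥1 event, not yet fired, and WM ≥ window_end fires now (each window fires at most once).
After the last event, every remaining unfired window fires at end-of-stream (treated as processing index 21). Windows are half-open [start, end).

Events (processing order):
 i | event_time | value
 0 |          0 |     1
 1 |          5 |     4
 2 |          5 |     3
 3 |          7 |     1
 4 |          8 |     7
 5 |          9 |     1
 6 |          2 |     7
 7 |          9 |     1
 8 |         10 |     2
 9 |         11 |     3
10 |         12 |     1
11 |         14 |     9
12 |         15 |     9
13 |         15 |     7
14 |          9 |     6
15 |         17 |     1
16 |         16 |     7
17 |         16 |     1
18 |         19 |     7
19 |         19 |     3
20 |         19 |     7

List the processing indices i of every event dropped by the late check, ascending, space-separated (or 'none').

i=0 t=0 v=1: → [0,2); WM=-2
i=1 t=5 v=4: → [5,7); WM=3
i=2 t=5 v=3: → [5,7); WM=3
i=3 t=7 v=1: → [7,9); WM=5
i=4 t=8 v=7: → [7,10); WM=6
i=5 t=9 v=1: → [7,11); WM=7
i=6 t=2 v=7: DROP (t<7-3); WM=7
i=7 t=9 v=1: → [7,11); WM=7
i=8 t=10 v=2: → [7,12); WM=8
i=9 t=11 v=3: → [7,13); WM=9
i=10 t=12 v=1: → [7,14); WM=10
i=11 t=14 v=9: → [14,16); WM=12
i=12 t=15 v=9: → [14,17); WM=13
i=13 t=15 v=7: → [14,17); WM=13
i=14 t=9 v=6: DROP (t<13-3); WM=13
i=15 t=17 v=1: → [17,19); WM=15
i=16 t=16 v=7: → [14,19); WM=15
i=17 t=16 v=1: → [14,19); WM=15
i=18 t=19 v=7: → [19,21); WM=17
i=19 t=19 v=3: → [19,21); WM=17
i=20 t=19 v=7: → [19,21); WM=17

6 14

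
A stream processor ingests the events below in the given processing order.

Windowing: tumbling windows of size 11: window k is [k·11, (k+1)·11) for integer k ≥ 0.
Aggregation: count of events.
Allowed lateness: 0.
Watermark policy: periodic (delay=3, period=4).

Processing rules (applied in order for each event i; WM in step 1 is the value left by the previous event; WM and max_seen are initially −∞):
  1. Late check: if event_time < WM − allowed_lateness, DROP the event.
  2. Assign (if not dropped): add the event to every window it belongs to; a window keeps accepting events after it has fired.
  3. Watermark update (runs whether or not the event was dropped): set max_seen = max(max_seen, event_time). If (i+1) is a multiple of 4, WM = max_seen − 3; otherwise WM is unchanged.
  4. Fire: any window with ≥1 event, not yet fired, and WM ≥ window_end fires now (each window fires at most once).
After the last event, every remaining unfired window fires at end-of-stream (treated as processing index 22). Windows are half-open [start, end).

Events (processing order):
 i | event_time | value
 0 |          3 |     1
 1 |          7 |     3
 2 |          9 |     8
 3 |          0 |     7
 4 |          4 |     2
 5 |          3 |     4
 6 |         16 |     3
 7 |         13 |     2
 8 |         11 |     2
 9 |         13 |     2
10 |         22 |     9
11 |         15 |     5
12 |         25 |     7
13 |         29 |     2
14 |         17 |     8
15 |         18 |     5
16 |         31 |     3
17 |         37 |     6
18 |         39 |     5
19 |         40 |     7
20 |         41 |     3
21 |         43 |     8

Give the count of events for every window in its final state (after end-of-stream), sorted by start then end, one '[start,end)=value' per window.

[0,11)=4 [11,22)=4 [22,33)=4 [33,44)=5

i=0 t=3 v=1: → [0,11); WM=−∞
i=1 t=7 v=3: → [0,11); WM=−∞
i=2 t=9 v=8: → [0,11); WM=−∞
i=3 t=0 v=7: → [0,11); WM=6
i=4 t=4 v=2: DROP (t<6-0); WM=6
i=5 t=3 v=4: DROP (t<6-0); WM=6
i=6 t=16 v=3: → [11,22); WM=6
i=7 t=13 v=2: → [11,22); WM=13; [0,11) fires=4
i=8 t=11 v=2: DROP (t<13-0); WM=13
i=9 t=13 v=2: → [11,22); WM=13
i=10 t=22 v=9: → [22,33); WM=13
i=11 t=15 v=5: → [11,22); WM=19
i=12 t=25 v=7: → [22,33); WM=19
i=13 t=29 v=2: → [22,33); WM=19
i=14 t=17 v=8: DROP (t<19-0); WM=19
i=15 t=18 v=5: DROP (t<19-0); WM=26; [11,22) fires=4
i=16 t=31 v=3: → [22,33); WM=26
i=17 t=37 v=6: → [33,44); WM=26
i=18 t=39 v=5: → [33,44); WM=26
i=19 t=40 v=7: → [33,44); WM=37; [22,33) fires=4
i=20 t=41 v=3: → [33,44); WM=37
i=21 t=43 v=8: → [33,44); WM=37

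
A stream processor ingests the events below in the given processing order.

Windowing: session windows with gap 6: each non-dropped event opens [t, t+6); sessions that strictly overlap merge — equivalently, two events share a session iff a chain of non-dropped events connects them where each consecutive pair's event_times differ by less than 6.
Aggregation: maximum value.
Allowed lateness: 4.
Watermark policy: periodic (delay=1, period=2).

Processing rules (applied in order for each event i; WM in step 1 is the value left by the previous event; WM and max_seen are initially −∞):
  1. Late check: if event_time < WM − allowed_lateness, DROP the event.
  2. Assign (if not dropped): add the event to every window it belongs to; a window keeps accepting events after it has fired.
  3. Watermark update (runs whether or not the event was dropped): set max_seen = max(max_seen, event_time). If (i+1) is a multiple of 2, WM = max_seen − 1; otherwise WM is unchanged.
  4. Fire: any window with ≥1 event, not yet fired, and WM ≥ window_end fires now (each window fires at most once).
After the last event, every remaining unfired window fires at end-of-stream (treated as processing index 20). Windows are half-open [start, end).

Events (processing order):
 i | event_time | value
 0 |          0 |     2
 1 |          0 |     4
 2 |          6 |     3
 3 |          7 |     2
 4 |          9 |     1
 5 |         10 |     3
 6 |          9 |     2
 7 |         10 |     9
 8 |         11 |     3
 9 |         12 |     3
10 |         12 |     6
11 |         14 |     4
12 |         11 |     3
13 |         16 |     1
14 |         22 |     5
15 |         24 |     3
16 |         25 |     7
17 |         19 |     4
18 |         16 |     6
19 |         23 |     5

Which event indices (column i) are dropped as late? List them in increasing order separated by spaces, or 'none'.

18

i=0 t=0 v=2: → [0,6); WM=−∞
i=1 t=0 v=4: → [0,6); WM=-1
i=2 t=6 v=3: → [6,12); WM=-1
i=3 t=7 v=2: → [6,13); WM=6
i=4 t=9 v=1: → [6,15); WM=6
i=5 t=10 v=3: → [6,16); WM=9
i=6 t=9 v=2: → [6,16); WM=9
i=7 t=10 v=9: → [6,16); WM=9
i=8 t=11 v=3: → [6,17); WM=9
i=9 t=12 v=3: → [6,18); WM=11
i=10 t=12 v=6: → [6,18); WM=11
i=11 t=14 v=4: → [6,20); WM=13
i=12 t=11 v=3: → [6,20); WM=13
i=13 t=16 v=1: → [6,22); WM=15
i=14 t=22 v=5: → [22,28); WM=15
i=15 t=24 v=3: → [22,30); WM=23
i=16 t=25 v=7: → [22,31); WM=23
i=17 t=19 v=4: → [6,31); WM=24
i=18 t=16 v=6: DROP (t<24-4); WM=24
i=19 t=23 v=5: → [6,31); WM=24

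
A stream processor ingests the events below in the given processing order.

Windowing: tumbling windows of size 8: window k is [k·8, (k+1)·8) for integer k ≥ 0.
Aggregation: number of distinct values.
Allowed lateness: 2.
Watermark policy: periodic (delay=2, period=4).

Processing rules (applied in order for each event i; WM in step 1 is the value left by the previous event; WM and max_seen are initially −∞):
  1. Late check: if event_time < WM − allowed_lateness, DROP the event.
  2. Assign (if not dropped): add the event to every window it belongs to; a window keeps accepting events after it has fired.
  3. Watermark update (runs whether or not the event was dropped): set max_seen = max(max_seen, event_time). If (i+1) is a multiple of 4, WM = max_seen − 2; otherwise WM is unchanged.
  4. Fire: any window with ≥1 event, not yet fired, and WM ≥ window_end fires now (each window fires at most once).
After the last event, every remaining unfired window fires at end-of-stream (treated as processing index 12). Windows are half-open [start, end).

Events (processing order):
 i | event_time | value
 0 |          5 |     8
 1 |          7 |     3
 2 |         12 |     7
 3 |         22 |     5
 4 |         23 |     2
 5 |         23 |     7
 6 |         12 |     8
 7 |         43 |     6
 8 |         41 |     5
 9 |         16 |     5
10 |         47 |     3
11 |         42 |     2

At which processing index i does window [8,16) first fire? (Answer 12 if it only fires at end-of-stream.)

3

i=0 t=5 v=8: → [0,8); WM=−∞
i=1 t=7 v=3: → [0,8); WM=−∞
i=2 t=12 v=7: → [8,16); WM=−∞
i=3 t=22 v=5: → [16,24); WM=20; [0,8) fires=2 [8,16) fires=1
i=4 t=23 v=2: → [16,24); WM=20
i=5 t=23 v=7: → [16,24); WM=20
i=6 t=12 v=8: DROP (t<20-2); WM=20
i=7 t=43 v=6: → [40,48); WM=41; [16,24) fires=3
i=8 t=41 v=5: → [40,48); WM=41
i=9 t=16 v=5: DROP (t<41-2); WM=41
i=10 t=47 v=3: → [40,48); WM=41
i=11 t=42 v=2: → [40,48); WM=45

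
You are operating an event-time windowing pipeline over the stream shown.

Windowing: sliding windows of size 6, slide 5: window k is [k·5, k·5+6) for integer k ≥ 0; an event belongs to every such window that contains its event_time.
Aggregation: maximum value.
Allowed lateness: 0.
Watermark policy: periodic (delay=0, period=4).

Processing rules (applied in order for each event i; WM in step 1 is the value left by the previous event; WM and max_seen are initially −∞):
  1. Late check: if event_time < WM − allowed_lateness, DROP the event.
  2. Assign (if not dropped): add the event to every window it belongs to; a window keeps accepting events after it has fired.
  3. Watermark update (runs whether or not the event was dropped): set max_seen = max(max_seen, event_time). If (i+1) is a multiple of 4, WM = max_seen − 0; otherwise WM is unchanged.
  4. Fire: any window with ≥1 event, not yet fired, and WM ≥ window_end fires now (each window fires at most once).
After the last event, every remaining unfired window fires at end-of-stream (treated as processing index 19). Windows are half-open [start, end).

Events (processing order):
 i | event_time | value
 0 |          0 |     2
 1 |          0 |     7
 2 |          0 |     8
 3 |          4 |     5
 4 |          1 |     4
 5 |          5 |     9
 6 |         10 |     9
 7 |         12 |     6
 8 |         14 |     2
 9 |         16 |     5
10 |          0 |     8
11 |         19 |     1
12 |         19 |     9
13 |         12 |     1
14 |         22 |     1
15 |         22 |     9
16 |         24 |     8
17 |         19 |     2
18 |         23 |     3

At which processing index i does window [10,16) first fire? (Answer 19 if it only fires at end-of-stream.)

11

i=0 t=0 v=2: → [0,6); WM=−∞
i=1 t=0 v=7: → [0,6); WM=−∞
i=2 t=0 v=8: → [0,6); WM=−∞
i=3 t=4 v=5: → [0,6); WM=4
i=4 t=1 v=4: DROP (t<4-0); WM=4
i=5 t=5 v=9: → [5,11),[0,6); WM=4
i=6 t=10 v=9: → [10,16),[5,11); WM=4
i=7 t=12 v=6: → [10,16); WM=12; [0,6) fires=9 [5,11) fires=9
i=8 t=14 v=2: → [10,16); WM=12
i=9 t=16 v=5: → [15,21); WM=12
i=10 t=0 v=8: DROP (t<12-0); WM=12
i=11 t=19 v=1: → [15,21); WM=19; [10,16) fires=9
i=12 t=19 v=9: → [15,21); WM=19
i=13 t=12 v=1: DROP (t<19-0); WM=19
i=14 t=22 v=1: → [20,26); WM=19
i=15 t=22 v=9: → [20,26); WM=22; [15,21) fires=9
i=16 t=24 v=8: → [20,26); WM=22
i=17 t=19 v=2: DROP (t<22-0); WM=22
i=18 t=23 v=3: → [20,26); WM=22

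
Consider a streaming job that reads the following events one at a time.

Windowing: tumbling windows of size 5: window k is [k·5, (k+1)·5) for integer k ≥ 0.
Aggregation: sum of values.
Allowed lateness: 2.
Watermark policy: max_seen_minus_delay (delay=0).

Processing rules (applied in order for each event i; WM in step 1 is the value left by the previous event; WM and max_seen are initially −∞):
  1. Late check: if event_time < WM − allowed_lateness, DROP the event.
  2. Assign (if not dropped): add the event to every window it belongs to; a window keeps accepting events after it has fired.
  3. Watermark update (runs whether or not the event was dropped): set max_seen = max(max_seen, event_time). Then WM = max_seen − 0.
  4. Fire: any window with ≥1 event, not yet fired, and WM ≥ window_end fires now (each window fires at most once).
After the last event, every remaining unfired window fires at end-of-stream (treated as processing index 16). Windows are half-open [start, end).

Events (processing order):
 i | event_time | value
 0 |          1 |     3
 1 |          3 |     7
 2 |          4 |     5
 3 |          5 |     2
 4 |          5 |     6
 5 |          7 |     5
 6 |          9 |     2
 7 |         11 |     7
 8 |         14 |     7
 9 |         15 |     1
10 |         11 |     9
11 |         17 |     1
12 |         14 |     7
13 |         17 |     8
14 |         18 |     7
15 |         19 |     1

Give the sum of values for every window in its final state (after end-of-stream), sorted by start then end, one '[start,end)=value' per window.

[0,5)=15 [5,10)=15 [10,15)=14 [15,20)=18

i=0 t=1 v=3: → [0,5); WM=1
i=1 t=3 v=7: → [0,5); WM=3
i=2 t=4 v=5: → [0,5); WM=4
i=3 t=5 v=2: → [5,10); WM=5; [0,5) fires=15
i=4 t=5 v=6: → [5,10); WM=5
i=5 t=7 v=5: → [5,10); WM=7
i=6 t=9 v=2: → [5,10); WM=9
i=7 t=11 v=7: → [10,15); WM=11; [5,10) fires=15
i=8 t=14 v=7: → [10,15); WM=14
i=9 t=15 v=1: → [15,20); WM=15; [10,15) fires=14
i=10 t=11 v=9: DROP (t<15-2); WM=15
i=11 t=17 v=1: → [15,20); WM=17
i=12 t=14 v=7: DROP (t<17-2); WM=17
i=13 t=17 v=8: → [15,20); WM=17
i=14 t=18 v=7: → [15,20); WM=18
i=15 t=19 v=1: → [15,20); WM=19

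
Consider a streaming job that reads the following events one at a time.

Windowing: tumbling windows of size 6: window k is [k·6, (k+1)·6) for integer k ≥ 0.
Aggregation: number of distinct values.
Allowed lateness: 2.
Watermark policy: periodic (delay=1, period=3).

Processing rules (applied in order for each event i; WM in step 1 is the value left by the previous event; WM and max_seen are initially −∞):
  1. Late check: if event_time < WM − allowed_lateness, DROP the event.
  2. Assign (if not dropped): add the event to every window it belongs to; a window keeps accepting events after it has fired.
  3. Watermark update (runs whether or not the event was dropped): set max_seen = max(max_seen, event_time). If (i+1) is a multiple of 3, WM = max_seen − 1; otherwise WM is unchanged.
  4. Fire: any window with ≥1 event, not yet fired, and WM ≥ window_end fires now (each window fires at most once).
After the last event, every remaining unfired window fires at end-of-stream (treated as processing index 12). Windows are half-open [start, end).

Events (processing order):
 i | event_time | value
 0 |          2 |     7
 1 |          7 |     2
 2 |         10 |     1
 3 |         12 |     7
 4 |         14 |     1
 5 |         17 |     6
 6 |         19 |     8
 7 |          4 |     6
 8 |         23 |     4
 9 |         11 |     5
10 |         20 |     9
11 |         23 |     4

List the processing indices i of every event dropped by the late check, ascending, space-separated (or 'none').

i=0 t=2 v=7: → [0,6); WM=−∞
i=1 t=7 v=2: → [6,12); WM=−∞
i=2 t=10 v=1: → [6,12); WM=9; [0,6) fires=1
i=3 t=12 v=7: → [12,18); WM=9
i=4 t=14 v=1: → [12,18); WM=9
i=5 t=17 v=6: → [12,18); WM=16; [6,12) fires=2
i=6 t=19 v=8: → [18,24); WM=16
i=7 t=4 v=6: DROP (t<16-2); WM=16
i=8 t=23 v=4: → [18,24); WM=22; [12,18) fires=3
i=9 t=11 v=5: DROP (t<22-2); WM=22
i=10 t=20 v=9: → [18,24); WM=22
i=11 t=23 v=4: → [18,24); WM=22

7 9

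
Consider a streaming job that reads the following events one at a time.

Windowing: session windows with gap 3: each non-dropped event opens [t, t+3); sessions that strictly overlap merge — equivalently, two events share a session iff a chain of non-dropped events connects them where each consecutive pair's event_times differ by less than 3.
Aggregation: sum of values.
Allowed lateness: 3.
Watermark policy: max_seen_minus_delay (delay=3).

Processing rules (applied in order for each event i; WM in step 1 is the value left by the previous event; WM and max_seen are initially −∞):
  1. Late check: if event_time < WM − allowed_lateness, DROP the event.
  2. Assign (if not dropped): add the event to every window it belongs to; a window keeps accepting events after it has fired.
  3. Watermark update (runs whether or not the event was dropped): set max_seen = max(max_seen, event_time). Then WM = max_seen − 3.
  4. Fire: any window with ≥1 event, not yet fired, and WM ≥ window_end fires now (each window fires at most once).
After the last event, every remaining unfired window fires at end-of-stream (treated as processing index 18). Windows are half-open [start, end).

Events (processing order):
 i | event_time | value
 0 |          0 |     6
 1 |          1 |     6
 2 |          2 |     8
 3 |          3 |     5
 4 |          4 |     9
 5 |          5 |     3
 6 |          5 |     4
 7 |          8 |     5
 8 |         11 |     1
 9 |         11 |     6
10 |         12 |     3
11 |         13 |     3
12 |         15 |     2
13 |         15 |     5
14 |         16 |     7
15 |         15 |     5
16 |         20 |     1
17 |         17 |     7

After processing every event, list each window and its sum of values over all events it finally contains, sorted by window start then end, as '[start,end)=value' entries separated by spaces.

[0,8)=41 [8,11)=5 [11,20)=39 [20,23)=1

i=0 t=0 v=6: → [0,3); WM=-3
i=1 t=1 v=6: → [0,4); WM=-2
i=2 t=2 v=8: → [0,5); WM=-1
i=3 t=3 v=5: → [0,6); WM=0
i=4 t=4 v=9: → [0,7); WM=1
i=5 t=5 v=3: → [0,8); WM=2
i=6 t=5 v=4: → [0,8); WM=2
i=7 t=8 v=5: → [8,11); WM=5
i=8 t=11 v=1: → [11,14); WM=8
i=9 t=11 v=6: → [11,14); WM=8
i=10 t=12 v=3: → [11,15); WM=9
i=11 t=13 v=3: → [11,16); WM=10
i=12 t=15 v=2: → [11,18); WM=12
i=13 t=15 v=5: → [11,18); WM=12
i=14 t=16 v=7: → [11,19); WM=13
i=15 t=15 v=5: → [11,19); WM=13
i=16 t=20 v=1: → [20,23); WM=17
i=17 t=17 v=7: → [11,20); WM=17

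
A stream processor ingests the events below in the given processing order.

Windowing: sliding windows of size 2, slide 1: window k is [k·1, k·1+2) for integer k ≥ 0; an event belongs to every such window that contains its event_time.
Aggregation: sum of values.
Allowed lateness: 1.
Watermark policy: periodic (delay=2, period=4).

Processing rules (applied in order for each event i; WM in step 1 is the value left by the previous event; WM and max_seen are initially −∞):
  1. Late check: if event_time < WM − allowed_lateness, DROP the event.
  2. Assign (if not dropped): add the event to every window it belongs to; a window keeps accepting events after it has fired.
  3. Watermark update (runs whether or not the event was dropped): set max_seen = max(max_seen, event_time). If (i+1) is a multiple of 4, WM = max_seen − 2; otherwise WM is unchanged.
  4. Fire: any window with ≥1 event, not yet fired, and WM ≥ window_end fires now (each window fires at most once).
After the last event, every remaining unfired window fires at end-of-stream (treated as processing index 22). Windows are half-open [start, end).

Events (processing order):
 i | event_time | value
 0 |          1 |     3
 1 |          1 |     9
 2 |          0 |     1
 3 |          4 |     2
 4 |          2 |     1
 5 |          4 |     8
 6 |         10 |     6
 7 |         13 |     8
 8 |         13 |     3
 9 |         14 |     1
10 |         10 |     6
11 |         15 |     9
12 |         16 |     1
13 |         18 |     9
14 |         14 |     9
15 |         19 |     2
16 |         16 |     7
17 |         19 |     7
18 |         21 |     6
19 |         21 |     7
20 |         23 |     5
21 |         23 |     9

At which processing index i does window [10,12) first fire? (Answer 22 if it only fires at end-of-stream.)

11

i=0 t=1 v=3: → [1,3),[0,2); WM=−∞
i=1 t=1 v=9: → [1,3),[0,2); WM=−∞
i=2 t=0 v=1: → [0,2); WM=−∞
i=3 t=4 v=2: → [4,6),[3,5); WM=2; [0,2) fires=13
i=4 t=2 v=1: → [2,4),[1,3); WM=2
i=5 t=4 v=8: → [4,6),[3,5); WM=2
i=6 t=10 v=6: → [10,12),[9,11); WM=2
i=7 t=13 v=8: → [13,15),[12,14); WM=11; [1,3) fires=13 [2,4) fires=1 [3,5) fires=10 [4,6) fires=10 [9,11) fires=6
i=8 t=13 v=3: → [13,15),[12,14); WM=11
i=9 t=14 v=1: → [14,16),[13,15); WM=11
i=10 t=10 v=6: → [10,12),[9,11); WM=11
i=11 t=15 v=9: → [15,17),[14,16); WM=13; [10,12) fires=12
i=12 t=16 v=1: → [16,18),[15,17); WM=13
i=13 t=18 v=9: → [18,20),[17,19); WM=13
i=14 t=14 v=9: → [14,16),[13,15); WM=13
i=15 t=19 v=2: → [19,21),[18,20); WM=17; [12,14) fires=11 [13,15) fires=21 [14,16) fires=19 [15,17) fires=10
i=16 t=16 v=7: → [16,18),[15,17); WM=17
i=17 t=19 v=7: → [19,21),[18,20); WM=17
i=18 t=21 v=6: → [21,23),[20,22); WM=17
i=19 t=21 v=7: → [21,23),[20,22); WM=19; [16,18) fires=8 [17,19) fires=9
i=20 t=23 v=5: → [23,25),[22,24); WM=19
i=21 t=23 v=9: → [23,25),[22,24); WM=19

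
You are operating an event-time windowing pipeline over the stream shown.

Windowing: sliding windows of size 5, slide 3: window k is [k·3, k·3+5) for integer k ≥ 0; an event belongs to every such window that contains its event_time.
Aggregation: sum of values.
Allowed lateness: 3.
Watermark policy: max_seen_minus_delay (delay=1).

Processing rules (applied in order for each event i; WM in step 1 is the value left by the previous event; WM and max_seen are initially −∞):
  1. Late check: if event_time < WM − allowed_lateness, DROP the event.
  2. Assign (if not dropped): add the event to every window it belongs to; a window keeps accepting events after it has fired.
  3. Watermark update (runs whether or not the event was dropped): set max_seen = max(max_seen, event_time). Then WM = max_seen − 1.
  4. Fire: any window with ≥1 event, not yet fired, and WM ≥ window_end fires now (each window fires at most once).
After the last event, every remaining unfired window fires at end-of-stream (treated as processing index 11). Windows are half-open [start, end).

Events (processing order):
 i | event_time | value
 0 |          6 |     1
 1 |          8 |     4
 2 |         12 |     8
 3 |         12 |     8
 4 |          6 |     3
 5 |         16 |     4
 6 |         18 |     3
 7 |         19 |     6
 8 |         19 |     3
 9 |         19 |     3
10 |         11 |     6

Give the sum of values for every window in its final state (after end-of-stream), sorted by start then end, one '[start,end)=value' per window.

[3,8)=1 [6,11)=5 [9,14)=16 [12,17)=20 [15,20)=19 [18,23)=15

i=0 t=6 v=1: → [6,11),[3,8); WM=5
i=1 t=8 v=4: → [6,11); WM=7
i=2 t=12 v=8: → [12,17),[9,14); WM=11; [3,8) fires=1 [6,11) fires=5
i=3 t=12 v=8: → [12,17),[9,14); WM=11
i=4 t=6 v=3: DROP (t<11-3); WM=11
i=5 t=16 v=4: → [15,20),[12,17); WM=15; [9,14) fires=16
i=6 t=18 v=3: → [18,23),[15,20); WM=17; [12,17) fires=20
i=7 t=19 v=6: → [18,23),[15,20); WM=18
i=8 t=19 v=3: → [18,23),[15,20); WM=18
i=9 t=19 v=3: → [18,23),[15,20); WM=18
i=10 t=11 v=6: DROP (t<18-3); WM=18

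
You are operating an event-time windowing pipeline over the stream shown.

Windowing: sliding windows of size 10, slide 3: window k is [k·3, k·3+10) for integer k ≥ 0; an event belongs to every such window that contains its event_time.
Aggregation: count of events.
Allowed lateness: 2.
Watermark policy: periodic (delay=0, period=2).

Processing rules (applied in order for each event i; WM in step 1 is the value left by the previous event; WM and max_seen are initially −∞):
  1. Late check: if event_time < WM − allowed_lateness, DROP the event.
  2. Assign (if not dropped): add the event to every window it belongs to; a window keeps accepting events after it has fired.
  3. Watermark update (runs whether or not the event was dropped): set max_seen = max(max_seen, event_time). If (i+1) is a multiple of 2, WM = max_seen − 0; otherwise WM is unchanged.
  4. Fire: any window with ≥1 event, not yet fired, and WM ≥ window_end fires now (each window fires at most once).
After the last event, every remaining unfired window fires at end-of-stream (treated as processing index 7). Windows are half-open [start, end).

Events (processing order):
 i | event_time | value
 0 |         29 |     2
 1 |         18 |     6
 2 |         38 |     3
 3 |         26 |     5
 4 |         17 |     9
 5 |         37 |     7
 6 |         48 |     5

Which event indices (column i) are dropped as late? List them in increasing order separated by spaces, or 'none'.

i=0 t=29 v=2: → [27,37),[24,34),[21,31); WM=−∞
i=1 t=18 v=6: → [18,28),[15,25),[12,22),[9,19); WM=29; [9,19) fires=1 [12,22) fires=1 [15,25) fires=1 [18,28) fires=1
i=2 t=38 v=3: → [36,46),[33,43),[30,40); WM=29
i=3 t=26 v=5: DROP (t<29-2); WM=38; [21,31) fires=1 [24,34) fires=1 [27,37) fires=1
i=4 t=17 v=9: DROP (t<38-2); WM=38
i=5 t=37 v=7: → [36,46),[33,43),[30,40); WM=38
i=6 t=48 v=5: → [48,58),[45,55),[42,52),[39,49); WM=38

3 4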